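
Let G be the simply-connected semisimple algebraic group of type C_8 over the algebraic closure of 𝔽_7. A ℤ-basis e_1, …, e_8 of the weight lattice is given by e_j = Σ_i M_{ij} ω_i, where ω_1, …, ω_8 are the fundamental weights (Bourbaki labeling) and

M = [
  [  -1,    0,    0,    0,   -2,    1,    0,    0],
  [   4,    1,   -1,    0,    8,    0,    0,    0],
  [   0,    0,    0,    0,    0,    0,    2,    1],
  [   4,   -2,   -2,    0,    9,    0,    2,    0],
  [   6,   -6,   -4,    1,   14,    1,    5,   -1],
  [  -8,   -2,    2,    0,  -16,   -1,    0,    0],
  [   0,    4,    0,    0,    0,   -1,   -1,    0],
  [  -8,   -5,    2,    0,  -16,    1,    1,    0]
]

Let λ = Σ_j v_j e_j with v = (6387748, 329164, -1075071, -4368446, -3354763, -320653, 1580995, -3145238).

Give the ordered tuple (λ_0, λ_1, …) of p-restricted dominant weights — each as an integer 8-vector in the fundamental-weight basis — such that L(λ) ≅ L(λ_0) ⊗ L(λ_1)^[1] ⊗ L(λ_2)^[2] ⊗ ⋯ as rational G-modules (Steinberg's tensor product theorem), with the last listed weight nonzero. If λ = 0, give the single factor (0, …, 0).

ω-coordinates c = M·v, v = (6387748, 329164, -1075071, -4368446, -3354763, -320653, 1580995, -3145238):
  c_1 = -1*6387748 + 0*329164 + 0*-1075071 + 0*-4368446 + -2*-3354763 + 1*-320653 + 0*1580995 + 0*-3145238 = 1125
  c_2 = 4*6387748 + 1*329164 + -1*-1075071 + 0*-4368446 + 8*-3354763 + 0*-320653 + 0*1580995 + 0*-3145238 = 117123
  c_3 = 0*6387748 + 0*329164 + 0*-1075071 + 0*-4368446 + 0*-3354763 + 0*-320653 + 2*1580995 + 1*-3145238 = 16752
  c_4 = 4*6387748 + -2*329164 + -2*-1075071 + 0*-4368446 + 9*-3354763 + 0*-320653 + 2*1580995 + 0*-3145238 = 11929
  c_5 = 6*6387748 + -6*329164 + -4*-1075071 + 1*-4368446 + 14*-3354763 + 1*-320653 + 5*1580995 + -1*-3145238 = 46220
  c_6 = -8*6387748 + -2*329164 + 2*-1075071 + 0*-4368446 + -16*-3354763 + -1*-320653 + 0*1580995 + 0*-3145238 = 86407
  c_7 = 0*6387748 + 4*329164 + 0*-1075071 + 0*-4368446 + 0*-3354763 + -1*-320653 + -1*1580995 + 0*-3145238 = 56314
  c_8 = -8*6387748 + -5*329164 + 2*-1075071 + 0*-4368446 + -16*-3354763 + 1*-320653 + 1*1580995 + 0*-3145238 = 38604
Expand coordinatewise in base 7:
  c_1 = 1125 = 5·7^0 + 6·7^1 + 1·7^2 + 3·7^3
  c_2 = 117123 = 6·7^0 + 1·7^1 + 3·7^2 + 5·7^3 + 6·7^4 + 6·7^5
  c_3 = 16752 = 1·7^0 + 6·7^1 + 5·7^2 + 6·7^3 + 6·7^4
  c_4 = 11929 = 1·7^0 + 3·7^1 + 5·7^2 + 6·7^3 + 4·7^4
  c_5 = 46220 = 6·7^0 + 1·7^1 + 5·7^2 + 1·7^3 + 5·7^4 + 2·7^5
  c_6 = 86407 = 6·7^0 + 2·7^1 + 6·7^2 + 6·7^3 + 0·7^4 + 5·7^5
  c_7 = 56314 = 6·7^0 + 1·7^1 + 1·7^2 + 3·7^3 + 2·7^4 + 3·7^5
  c_8 = 38604 = 6·7^0 + 5·7^1 + 3·7^2 + 0·7^3 + 2·7^4 + 2·7^5
p-restricted factor λ_0 = (5, 6, 1, 1, 6, 6, 6, 6)
p-restricted factor λ_1 = (6, 1, 6, 3, 1, 2, 1, 5)
p-restricted factor λ_2 = (1, 3, 5, 5, 5, 6, 1, 3)
p-restricted factor λ_3 = (3, 5, 6, 6, 1, 6, 3, 0)
p-restricted factor λ_4 = (0, 6, 6, 4, 5, 0, 2, 2)
p-restricted factor λ_5 = (0, 6, 0, 0, 2, 5, 3, 2)

((5, 6, 1, 1, 6, 6, 6, 6), (6, 1, 6, 3, 1, 2, 1, 5), (1, 3, 5, 5, 5, 6, 1, 3), (3, 5, 6, 6, 1, 6, 3, 0), (0, 6, 6, 4, 5, 0, 2, 2), (0, 6, 0, 0, 2, 5, 3, 2))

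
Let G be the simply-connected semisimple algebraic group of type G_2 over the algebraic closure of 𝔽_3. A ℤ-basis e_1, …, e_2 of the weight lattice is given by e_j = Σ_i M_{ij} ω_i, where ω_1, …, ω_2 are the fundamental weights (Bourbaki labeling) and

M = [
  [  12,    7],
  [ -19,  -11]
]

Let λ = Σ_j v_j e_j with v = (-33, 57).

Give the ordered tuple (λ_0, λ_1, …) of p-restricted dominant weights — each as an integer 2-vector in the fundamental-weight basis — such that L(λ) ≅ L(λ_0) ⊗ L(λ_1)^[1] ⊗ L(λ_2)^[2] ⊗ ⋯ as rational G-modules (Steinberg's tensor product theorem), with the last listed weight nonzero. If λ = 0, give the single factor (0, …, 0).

In the fundamental-weight basis, λ has coordinates c = M·v (v = (-33, 57)):
  c_1 = (12)·(-33) + 7·57 = 3
  c_2 = (-19)·(-33) + (-11)·(57) = 0
Writing each c_i in base p = 3:
  c_1 = 3 = 0·3^0 + 1·3^1
  c_2 = 0
p-restricted factor λ_0 = (0, 0)
p-restricted factor λ_1 = (1, 0)

((0, 0), (1, 0))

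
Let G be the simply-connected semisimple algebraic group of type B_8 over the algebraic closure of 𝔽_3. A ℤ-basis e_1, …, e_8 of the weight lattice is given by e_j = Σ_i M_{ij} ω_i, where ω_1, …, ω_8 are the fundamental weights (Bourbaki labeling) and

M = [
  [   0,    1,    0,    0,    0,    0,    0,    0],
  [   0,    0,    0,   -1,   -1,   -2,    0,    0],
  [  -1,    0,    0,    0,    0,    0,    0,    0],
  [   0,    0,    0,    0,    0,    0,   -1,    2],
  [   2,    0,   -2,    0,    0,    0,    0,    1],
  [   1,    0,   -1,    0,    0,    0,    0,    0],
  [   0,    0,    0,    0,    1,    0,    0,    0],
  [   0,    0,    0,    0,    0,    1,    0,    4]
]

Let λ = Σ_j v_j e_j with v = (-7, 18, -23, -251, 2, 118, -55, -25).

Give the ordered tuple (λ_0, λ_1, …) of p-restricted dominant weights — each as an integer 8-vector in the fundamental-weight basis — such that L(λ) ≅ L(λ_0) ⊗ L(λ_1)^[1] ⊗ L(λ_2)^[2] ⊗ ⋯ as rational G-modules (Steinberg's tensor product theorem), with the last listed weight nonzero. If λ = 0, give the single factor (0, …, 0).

((0, 1, 1, 2, 1, 1, 2, 0), (0, 1, 2, 1, 2, 2, 0, 0), (2, 1, 0, 0, 0, 1, 0, 2))

Converting to the ω-basis (c_i = row i of M dotted with v = (-7, 18, -23, -251, 2, 118, -55, -25)):
  c_1 = (0)·(-7) + 1·18 + (0)·(-23) + (0)·(-251) + 0·2 + 0·118 + (0)·(-55) + (0)·(-25) = 18
  c_2 = (0)·(-7) + 0·18 + (0)·(-23) + (-1)·(-251) + (-1)·(2) + (-2)·(118) + (0)·(-55) + (0)·(-25) = 13
  c_3 = (-1)·(-7) + 0·18 + (0)·(-23) + (0)·(-251) + 0·2 + 0·118 + (0)·(-55) + (0)·(-25) = 7
  c_4 = (0)·(-7) + 0·18 + (0)·(-23) + (0)·(-251) + 0·2 + 0·118 + (-1)·(-55) + (2)·(-25) = 5
  c_5 = (2)·(-7) + 0·18 + (-2)·(-23) + (0)·(-251) + 0·2 + 0·118 + (0)·(-55) + (1)·(-25) = 7
  c_6 = (1)·(-7) + 0·18 + (-1)·(-23) + (0)·(-251) + 0·2 + 0·118 + (0)·(-55) + (0)·(-25) = 16
  c_7 = (0)·(-7) + 0·18 + (0)·(-23) + (0)·(-251) + 1·2 + 0·118 + (0)·(-55) + (0)·(-25) = 2
  c_8 = (0)·(-7) + 0·18 + (0)·(-23) + (0)·(-251) + 0·2 + 1·118 + (0)·(-55) + (4)·(-25) = 18
Base-3 expansion of each c_i:
  c_1 = 18 = 0·3^0 + 0·3^1 + 2·3^2
  c_2 = 13 = 1·3^0 + 1·3^1 + 1·3^2
  c_3 = 7 = 1·3^0 + 2·3^1
  c_4 = 5 = 2·3^0 + 1·3^1
  c_5 = 7 = 1·3^0 + 2·3^1
  c_6 = 16 = 1·3^0 + 2·3^1 + 1·3^2
  c_7 = 2 = 2·3^0
  c_8 = 18 = 0·3^0 + 0·3^1 + 2·3^2
λ_0 = (0, 1, 1, 2, 1, 1, 2, 0)
λ_1 = (0, 1, 2, 1, 2, 2, 0, 0)
λ_2 = (2, 1, 0, 0, 0, 1, 0, 2)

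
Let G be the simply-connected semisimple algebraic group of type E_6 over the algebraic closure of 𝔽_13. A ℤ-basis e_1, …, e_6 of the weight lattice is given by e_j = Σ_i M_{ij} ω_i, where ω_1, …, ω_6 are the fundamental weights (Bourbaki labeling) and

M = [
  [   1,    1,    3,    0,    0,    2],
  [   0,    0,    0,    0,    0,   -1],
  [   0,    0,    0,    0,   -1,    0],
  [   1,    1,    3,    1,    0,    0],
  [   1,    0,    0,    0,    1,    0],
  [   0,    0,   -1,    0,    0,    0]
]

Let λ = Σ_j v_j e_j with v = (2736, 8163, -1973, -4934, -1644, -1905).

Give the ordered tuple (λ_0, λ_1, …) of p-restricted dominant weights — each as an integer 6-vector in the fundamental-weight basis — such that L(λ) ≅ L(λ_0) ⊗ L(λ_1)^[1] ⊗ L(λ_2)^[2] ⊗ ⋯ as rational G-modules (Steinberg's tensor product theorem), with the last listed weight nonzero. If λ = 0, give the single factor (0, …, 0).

In the fundamental-weight basis, λ has coordinates c = M·v (v = (2736, 8163, -1973, -4934, -1644, -1905)):
  c_1 = 1·2736 + 1·8163 + (3)·(-1973) + (0)·(-4934) + (0)·(-1644) + (2)·(-1905) = 1170
  c_2 = 0·2736 + 0·8163 + (0)·(-1973) + (0)·(-4934) + (0)·(-1644) + (-1)·(-1905) = 1905
  c_3 = 0·2736 + 0·8163 + (0)·(-1973) + (0)·(-4934) + (-1)·(-1644) + (0)·(-1905) = 1644
  c_4 = 1·2736 + 1·8163 + (3)·(-1973) + (1)·(-4934) + (0)·(-1644) + (0)·(-1905) = 46
  c_5 = 1·2736 + 0·8163 + (0)·(-1973) + (0)·(-4934) + (1)·(-1644) + (0)·(-1905) = 1092
  c_6 = 0·2736 + 0·8163 + (-1)·(-1973) + (0)·(-4934) + (0)·(-1644) + (0)·(-1905) = 1973
Base-13 expansion of each c_i:
  c_1 = 1170 = 0·13^0 + 12·13^1 + 6·13^2
  c_2 = 1905 = 7·13^0 + 3·13^1 + 11·13^2
  c_3 = 1644 = 6·13^0 + 9·13^1 + 9·13^2
  c_4 = 46 = 7·13^0 + 3·13^1
  c_5 = 1092 = 0·13^0 + 6·13^1 + 6·13^2
  c_6 = 1973 = 10·13^0 + 8·13^1 + 11·13^2
λ_0 = (0, 7, 6, 7, 0, 10)
λ_1 = (12, 3, 9, 3, 6, 8)
λ_2 = (6, 11, 9, 0, 6, 11)

((0, 7, 6, 7, 0, 10), (12, 3, 9, 3, 6, 8), (6, 11, 9, 0, 6, 11))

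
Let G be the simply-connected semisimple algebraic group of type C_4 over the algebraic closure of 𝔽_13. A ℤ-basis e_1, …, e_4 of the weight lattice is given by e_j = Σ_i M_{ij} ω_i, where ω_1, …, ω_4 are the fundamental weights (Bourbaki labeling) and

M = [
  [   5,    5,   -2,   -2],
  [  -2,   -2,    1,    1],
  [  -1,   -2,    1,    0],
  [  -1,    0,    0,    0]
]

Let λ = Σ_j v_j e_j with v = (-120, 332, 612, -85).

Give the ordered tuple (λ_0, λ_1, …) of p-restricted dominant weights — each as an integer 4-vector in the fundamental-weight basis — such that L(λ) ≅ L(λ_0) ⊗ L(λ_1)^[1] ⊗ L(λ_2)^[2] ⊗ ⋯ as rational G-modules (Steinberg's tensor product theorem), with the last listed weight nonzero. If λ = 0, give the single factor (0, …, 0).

In the fundamental-weight basis, λ has coordinates c = M·v (v = (-120, 332, 612, -85)):
  c_1 = (5)·(-120) + 5·332 + (-2)·(612) + (-2)·(-85) = 6
  c_2 = (-2)·(-120) + (-2)·(332) + 1·612 + (1)·(-85) = 103
  c_3 = (-1)·(-120) + (-2)·(332) + 1·612 + (0)·(-85) = 68
  c_4 = (-1)·(-120) + 0·332 + 0·612 + (0)·(-85) = 120
Writing each c_i in base p = 13:
  c_1 = 6 = 6·13^0
  c_2 = 103 = 12·13^0 + 7·13^1
  c_3 = 68 = 3·13^0 + 5·13^1
  c_4 = 120 = 3·13^0 + 9·13^1
Factor λ_0 = (6, 12, 3, 3)
Factor λ_1 = (0, 7, 5, 9)

((6, 12, 3, 3), (0, 7, 5, 9))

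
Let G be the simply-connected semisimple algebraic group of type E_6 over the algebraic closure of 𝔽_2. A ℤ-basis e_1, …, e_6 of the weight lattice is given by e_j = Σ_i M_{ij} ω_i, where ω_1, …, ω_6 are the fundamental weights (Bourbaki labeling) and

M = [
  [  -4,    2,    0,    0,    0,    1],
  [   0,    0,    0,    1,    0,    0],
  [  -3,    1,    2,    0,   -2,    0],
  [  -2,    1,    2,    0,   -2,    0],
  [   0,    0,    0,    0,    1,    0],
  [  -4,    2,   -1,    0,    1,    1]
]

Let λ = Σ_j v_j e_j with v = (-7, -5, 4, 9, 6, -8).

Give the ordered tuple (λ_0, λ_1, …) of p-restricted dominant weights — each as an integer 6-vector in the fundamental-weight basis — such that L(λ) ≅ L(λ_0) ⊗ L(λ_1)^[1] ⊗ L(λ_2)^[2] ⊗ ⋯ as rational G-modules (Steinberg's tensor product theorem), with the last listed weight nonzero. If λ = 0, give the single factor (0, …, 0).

Compute c_i = Σ_j M_{ij} v_j with v = (-7, -5, 4, 9, 6, -8):
  c_1 = (-4)·(-7) + (2)·(-5) + 0·4 + 0·9 + 0·6 + (1)·(-8) = 10
  c_2 = (0)·(-7) + (0)·(-5) + 0·4 + 1·9 + 0·6 + (0)·(-8) = 9
  c_3 = (-3)·(-7) + (1)·(-5) + 2·4 + 0·9 + (-2)·(6) + (0)·(-8) = 12
  c_4 = (-2)·(-7) + (1)·(-5) + 2·4 + 0·9 + (-2)·(6) + (0)·(-8) = 5
  c_5 = (0)·(-7) + (0)·(-5) + 0·4 + 0·9 + 1·6 + (0)·(-8) = 6
  c_6 = (-4)·(-7) + (2)·(-5) + (-1)·(4) + 0·9 + 1·6 + (1)·(-8) = 12
p = 2; digits c_i = Σ_j d_{ij}·2^j, 0 ≤ d_{ij} < 2:
  c_1 = 10 = 0·2^0 + 1·2^1 + 0·2^2 + 1·2^3
  c_2 = 9 = 1·2^0 + 0·2^1 + 0·2^2 + 1·2^3
  c_3 = 12 = 0·2^0 + 0·2^1 + 1·2^2 + 1·2^3
  c_4 = 5 = 1·2^0 + 0·2^1 + 1·2^2
  c_5 = 6 = 0·2^0 + 1·2^1 + 1·2^2
  c_6 = 12 = 0·2^0 + 0·2^1 + 1·2^2 + 1·2^3
p-restricted factor λ_0 = (0, 1, 0, 1, 0, 0)
p-restricted factor λ_1 = (1, 0, 0, 0, 1, 0)
p-restricted factor λ_2 = (0, 0, 1, 1, 1, 1)
p-restricted factor λ_3 = (1, 1, 1, 0, 0, 1)

((0, 1, 0, 1, 0, 0), (1, 0, 0, 0, 1, 0), (0, 0, 1, 1, 1, 1), (1, 1, 1, 0, 0, 1))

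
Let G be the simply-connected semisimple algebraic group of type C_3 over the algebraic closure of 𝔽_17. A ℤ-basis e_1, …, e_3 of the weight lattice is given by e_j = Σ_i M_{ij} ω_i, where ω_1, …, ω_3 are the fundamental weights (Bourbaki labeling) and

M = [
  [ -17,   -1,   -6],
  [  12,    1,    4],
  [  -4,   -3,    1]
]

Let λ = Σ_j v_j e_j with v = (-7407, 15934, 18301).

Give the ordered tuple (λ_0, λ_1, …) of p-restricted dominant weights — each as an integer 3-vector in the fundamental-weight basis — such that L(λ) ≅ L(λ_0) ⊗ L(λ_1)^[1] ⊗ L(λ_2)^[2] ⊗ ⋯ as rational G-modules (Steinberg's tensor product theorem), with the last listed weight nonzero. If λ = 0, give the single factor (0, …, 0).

Compute c_i = Σ_j M_{ij} v_j with v = (-7407, 15934, 18301):
  c_1 = -17*-7407 + -1*15934 + -6*18301 = 179
  c_2 = 12*-7407 + 1*15934 + 4*18301 = 254
  c_3 = -4*-7407 + -3*15934 + 1*18301 = 127
Base-17 expansion of each c_i:
  c_1 = 179 = 9·17^0 + 10·17^1
  c_2 = 254 = 16·17^0 + 14·17^1
  c_3 = 127 = 8·17^0 + 7·17^1
λ_0 = (9, 16, 8)
λ_1 = (10, 14, 7)

((9, 16, 8), (10, 14, 7))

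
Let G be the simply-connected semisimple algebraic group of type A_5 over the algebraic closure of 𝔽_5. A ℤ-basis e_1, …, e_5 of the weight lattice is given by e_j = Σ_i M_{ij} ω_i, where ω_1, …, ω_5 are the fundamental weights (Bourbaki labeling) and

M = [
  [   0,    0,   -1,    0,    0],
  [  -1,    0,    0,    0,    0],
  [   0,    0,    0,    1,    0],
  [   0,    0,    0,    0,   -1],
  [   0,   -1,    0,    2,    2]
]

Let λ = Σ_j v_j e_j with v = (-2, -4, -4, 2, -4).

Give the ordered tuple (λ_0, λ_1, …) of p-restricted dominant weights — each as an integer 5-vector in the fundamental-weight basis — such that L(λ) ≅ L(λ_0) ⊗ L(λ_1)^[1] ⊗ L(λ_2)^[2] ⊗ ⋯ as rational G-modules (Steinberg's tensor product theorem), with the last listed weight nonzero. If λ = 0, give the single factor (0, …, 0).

((4, 2, 2, 4, 0),)

In the fundamental-weight basis, λ has coordinates c = M·v (v = (-2, -4, -4, 2, -4)):
  c_1 = 0*-2 + 0*-4 + -1*-4 + 0*2 + 0*-4 = 4
  c_2 = -1*-2 + 0*-4 + 0*-4 + 0*2 + 0*-4 = 2
  c_3 = 0*-2 + 0*-4 + 0*-4 + 1*2 + 0*-4 = 2
  c_4 = 0*-2 + 0*-4 + 0*-4 + 0*2 + -1*-4 = 4
  c_5 = 0*-2 + -1*-4 + 0*-4 + 2*2 + 2*-4 = 0
Writing each c_i in base p = 5:
  c_1 = 4 = 4·5^0
  c_2 = 2 = 2·5^0
  c_3 = 2 = 2·5^0
  c_4 = 4 = 4·5^0
  c_5 = 0
p-restricted factor λ_0 = (4, 2, 2, 4, 0)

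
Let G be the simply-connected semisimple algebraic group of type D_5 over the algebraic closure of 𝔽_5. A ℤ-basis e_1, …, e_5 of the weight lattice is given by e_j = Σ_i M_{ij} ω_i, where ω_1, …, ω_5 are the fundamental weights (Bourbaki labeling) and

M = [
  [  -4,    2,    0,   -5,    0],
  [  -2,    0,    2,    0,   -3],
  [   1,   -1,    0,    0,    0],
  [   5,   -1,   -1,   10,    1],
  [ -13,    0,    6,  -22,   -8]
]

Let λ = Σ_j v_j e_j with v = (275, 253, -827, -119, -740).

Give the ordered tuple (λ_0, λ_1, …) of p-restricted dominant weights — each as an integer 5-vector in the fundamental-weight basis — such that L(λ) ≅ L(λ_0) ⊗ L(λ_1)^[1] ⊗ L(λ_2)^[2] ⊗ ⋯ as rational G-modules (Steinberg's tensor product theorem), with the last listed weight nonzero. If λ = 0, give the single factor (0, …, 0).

((1, 1, 2, 4, 1), (0, 3, 4, 3, 0))

Converting to the ω-basis (c_i = row i of M dotted with v = (275, 253, -827, -119, -740)):
  c_1 = (-4)·(275) + 2·253 + (0)·(-827) + (-5)·(-119) + (0)·(-740) = 1
  c_2 = (-2)·(275) + 0·253 + (2)·(-827) + (0)·(-119) + (-3)·(-740) = 16
  c_3 = 1·275 + (-1)·(253) + (0)·(-827) + (0)·(-119) + (0)·(-740) = 22
  c_4 = 5·275 + (-1)·(253) + (-1)·(-827) + (10)·(-119) + (1)·(-740) = 19
  c_5 = (-13)·(275) + 0·253 + (6)·(-827) + (-22)·(-119) + (-8)·(-740) = 1
Expand coordinatewise in base 5:
  c_1 = 1 = 1·5^0
  c_2 = 16 = 1·5^0 + 3·5^1
  c_3 = 22 = 2·5^0 + 4·5^1
  c_4 = 19 = 4·5^0 + 3·5^1
  c_5 = 1 = 1·5^0
λ_0 = (1, 1, 2, 4, 1)
λ_1 = (0, 3, 4, 3, 0)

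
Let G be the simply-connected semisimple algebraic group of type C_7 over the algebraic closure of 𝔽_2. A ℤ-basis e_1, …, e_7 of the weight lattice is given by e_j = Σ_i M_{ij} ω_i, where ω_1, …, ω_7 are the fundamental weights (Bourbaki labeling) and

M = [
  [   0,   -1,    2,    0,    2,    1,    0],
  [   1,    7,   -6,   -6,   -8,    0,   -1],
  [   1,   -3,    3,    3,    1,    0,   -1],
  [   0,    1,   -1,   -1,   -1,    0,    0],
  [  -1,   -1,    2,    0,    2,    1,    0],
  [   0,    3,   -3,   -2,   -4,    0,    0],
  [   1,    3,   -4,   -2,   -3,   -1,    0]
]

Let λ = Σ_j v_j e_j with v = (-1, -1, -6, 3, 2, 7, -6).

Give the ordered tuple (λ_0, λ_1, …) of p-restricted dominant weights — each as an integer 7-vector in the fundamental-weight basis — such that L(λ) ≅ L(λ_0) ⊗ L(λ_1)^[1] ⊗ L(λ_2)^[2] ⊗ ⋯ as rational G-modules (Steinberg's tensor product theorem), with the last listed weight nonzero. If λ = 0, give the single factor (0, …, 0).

ω-coordinates c = M·v, v = (-1, -1, -6, 3, 2, 7, -6):
  c_1 = 0*-1 + -1*-1 + 2*-6 + 0*3 + 2*2 + 1*7 + 0*-6 = 0
  c_2 = 1*-1 + 7*-1 + -6*-6 + -6*3 + -8*2 + 0*7 + -1*-6 = 0
  c_3 = 1*-1 + -3*-1 + 3*-6 + 3*3 + 1*2 + 0*7 + -1*-6 = 1
  c_4 = 0*-1 + 1*-1 + -1*-6 + -1*3 + -1*2 + 0*7 + 0*-6 = 0
  c_5 = -1*-1 + -1*-1 + 2*-6 + 0*3 + 2*2 + 1*7 + 0*-6 = 1
  c_6 = 0*-1 + 3*-1 + -3*-6 + -2*3 + -4*2 + 0*7 + 0*-6 = 1
  c_7 = 1*-1 + 3*-1 + -4*-6 + -2*3 + -3*2 + -1*7 + 0*-6 = 1
Base-2 expansion of each c_i:
  c_1 = 0
  c_2 = 0
  c_3 = 1 = 1·2^0
  c_4 = 0
  c_5 = 1 = 1·2^0
  c_6 = 1 = 1·2^0
  c_7 = 1 = 1·2^0
λ_0 = (0, 0, 1, 0, 1, 1, 1)

((0, 0, 1, 0, 1, 1, 1),)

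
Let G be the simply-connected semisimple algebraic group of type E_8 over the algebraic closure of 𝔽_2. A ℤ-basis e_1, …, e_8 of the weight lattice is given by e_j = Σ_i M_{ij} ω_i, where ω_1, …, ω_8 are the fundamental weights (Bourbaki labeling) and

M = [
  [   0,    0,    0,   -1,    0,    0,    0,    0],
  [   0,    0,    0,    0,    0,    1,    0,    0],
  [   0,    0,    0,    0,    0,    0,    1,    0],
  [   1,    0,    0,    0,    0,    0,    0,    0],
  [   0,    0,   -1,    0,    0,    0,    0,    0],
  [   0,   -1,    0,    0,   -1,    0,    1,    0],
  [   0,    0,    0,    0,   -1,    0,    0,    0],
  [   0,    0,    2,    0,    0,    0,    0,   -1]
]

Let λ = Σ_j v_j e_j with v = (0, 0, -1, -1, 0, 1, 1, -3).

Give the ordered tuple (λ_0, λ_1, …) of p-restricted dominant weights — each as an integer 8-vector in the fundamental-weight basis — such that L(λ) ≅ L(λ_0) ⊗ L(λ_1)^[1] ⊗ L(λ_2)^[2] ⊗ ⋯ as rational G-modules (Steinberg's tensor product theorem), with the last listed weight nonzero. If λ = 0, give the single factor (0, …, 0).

((1, 1, 1, 0, 1, 1, 0, 1),)

Change of basis e → ω: c = M·v where v = (0, 0, -1, -1, 0, 1, 1, -3):
  c_1 = 0·0 + 0·0 + (0)·(-1) + (-1)·(-1) + 0·0 + 0·1 + 0·1 + (0)·(-3) = 1
  c_2 = 0·0 + 0·0 + (0)·(-1) + (0)·(-1) + 0·0 + 1·1 + 0·1 + (0)·(-3) = 1
  c_3 = 0·0 + 0·0 + (0)·(-1) + (0)·(-1) + 0·0 + 0·1 + 1·1 + (0)·(-3) = 1
  c_4 = 1·0 + 0·0 + (0)·(-1) + (0)·(-1) + 0·0 + 0·1 + 0·1 + (0)·(-3) = 0
  c_5 = 0·0 + 0·0 + (-1)·(-1) + (0)·(-1) + 0·0 + 0·1 + 0·1 + (0)·(-3) = 1
  c_6 = 0·0 + (-1)·(0) + (0)·(-1) + (0)·(-1) + (-1)·(0) + 0·1 + 1·1 + (0)·(-3) = 1
  c_7 = 0·0 + 0·0 + (0)·(-1) + (0)·(-1) + (-1)·(0) + 0·1 + 0·1 + (0)·(-3) = 0
  c_8 = 0·0 + 0·0 + (2)·(-1) + (0)·(-1) + 0·0 + 0·1 + 0·1 + (-1)·(-3) = 1
Writing each c_i in base p = 2:
  c_1 = 1 = 1·2^0
  c_2 = 1 = 1·2^0
  c_3 = 1 = 1·2^0
  c_4 = 0
  c_5 = 1 = 1·2^0
  c_6 = 1 = 1·2^0
  c_7 = 0
  c_8 = 1 = 1·2^0
λ_0 = (1, 1, 1, 0, 1, 1, 0, 1)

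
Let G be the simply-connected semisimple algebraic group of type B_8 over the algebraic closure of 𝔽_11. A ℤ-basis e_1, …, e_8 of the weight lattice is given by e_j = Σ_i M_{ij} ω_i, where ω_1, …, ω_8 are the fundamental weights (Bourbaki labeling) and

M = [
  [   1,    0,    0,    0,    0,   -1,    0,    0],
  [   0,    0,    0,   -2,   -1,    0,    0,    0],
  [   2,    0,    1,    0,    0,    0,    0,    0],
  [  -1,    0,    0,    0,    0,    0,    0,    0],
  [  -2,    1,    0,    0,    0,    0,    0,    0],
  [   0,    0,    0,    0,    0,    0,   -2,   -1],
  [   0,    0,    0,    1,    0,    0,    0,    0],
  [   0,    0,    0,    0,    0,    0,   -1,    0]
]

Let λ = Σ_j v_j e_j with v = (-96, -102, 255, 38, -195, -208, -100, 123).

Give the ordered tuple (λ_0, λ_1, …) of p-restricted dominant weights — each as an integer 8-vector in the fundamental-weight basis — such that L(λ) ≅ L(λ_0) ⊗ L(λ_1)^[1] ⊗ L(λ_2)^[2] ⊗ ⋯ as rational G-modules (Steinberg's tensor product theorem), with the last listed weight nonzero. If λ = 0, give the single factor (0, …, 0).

In the fundamental-weight basis, λ has coordinates c = M·v (v = (-96, -102, 255, 38, -195, -208, -100, 123)):
  c_1 = 1*-96 + 0*-102 + 0*255 + 0*38 + 0*-195 + -1*-208 + 0*-100 + 0*123 = 112
  c_2 = 0*-96 + 0*-102 + 0*255 + -2*38 + -1*-195 + 0*-208 + 0*-100 + 0*123 = 119
  c_3 = 2*-96 + 0*-102 + 1*255 + 0*38 + 0*-195 + 0*-208 + 0*-100 + 0*123 = 63
  c_4 = -1*-96 + 0*-102 + 0*255 + 0*38 + 0*-195 + 0*-208 + 0*-100 + 0*123 = 96
  c_5 = -2*-96 + 1*-102 + 0*255 + 0*38 + 0*-195 + 0*-208 + 0*-100 + 0*123 = 90
  c_6 = 0*-96 + 0*-102 + 0*255 + 0*38 + 0*-195 + 0*-208 + -2*-100 + -1*123 = 77
  c_7 = 0*-96 + 0*-102 + 0*255 + 1*38 + 0*-195 + 0*-208 + 0*-100 + 0*123 = 38
  c_8 = 0*-96 + 0*-102 + 0*255 + 0*38 + 0*-195 + 0*-208 + -1*-100 + 0*123 = 100
Expand coordinatewise in base 11:
  c_1 = 112 = 2·11^0 + 10·11^1
  c_2 = 119 = 9·11^0 + 10·11^1
  c_3 = 63 = 8·11^0 + 5·11^1
  c_4 = 96 = 8·11^0 + 8·11^1
  c_5 = 90 = 2·11^0 + 8·11^1
  c_6 = 77 = 0·11^0 + 7·11^1
  c_7 = 38 = 5·11^0 + 3·11^1
  c_8 = 100 = 1·11^0 + 9·11^1
Factor λ_0 = (2, 9, 8, 8, 2, 0, 5, 1)
Factor λ_1 = (10, 10, 5, 8, 8, 7, 3, 9)

((2, 9, 8, 8, 2, 0, 5, 1), (10, 10, 5, 8, 8, 7, 3, 9))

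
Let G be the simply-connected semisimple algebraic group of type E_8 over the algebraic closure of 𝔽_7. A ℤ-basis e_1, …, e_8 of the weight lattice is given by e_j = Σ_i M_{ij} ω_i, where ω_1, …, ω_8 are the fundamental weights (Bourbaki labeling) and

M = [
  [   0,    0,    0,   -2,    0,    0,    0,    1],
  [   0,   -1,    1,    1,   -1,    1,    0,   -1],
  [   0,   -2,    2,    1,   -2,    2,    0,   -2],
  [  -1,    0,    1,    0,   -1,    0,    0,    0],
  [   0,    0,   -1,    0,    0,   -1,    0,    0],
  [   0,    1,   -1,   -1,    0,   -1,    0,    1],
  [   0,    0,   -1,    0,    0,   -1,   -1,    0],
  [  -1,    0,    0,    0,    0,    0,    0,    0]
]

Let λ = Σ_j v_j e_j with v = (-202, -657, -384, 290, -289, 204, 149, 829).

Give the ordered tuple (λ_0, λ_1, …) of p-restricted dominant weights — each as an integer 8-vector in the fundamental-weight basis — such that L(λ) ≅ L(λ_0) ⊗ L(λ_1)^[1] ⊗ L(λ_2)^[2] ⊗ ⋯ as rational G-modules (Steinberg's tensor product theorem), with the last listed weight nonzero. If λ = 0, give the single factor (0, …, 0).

((4, 3, 3, 2, 5, 6, 3, 6), (0, 4, 2, 1, 4, 1, 4, 0), (5, 4, 3, 2, 3, 1, 0, 4))

Change of basis e → ω: c = M·v where v = (-202, -657, -384, 290, -289, 204, 149, 829):
  c_1 = (0)·(-202) + (0)·(-657) + (0)·(-384) + (-2)·(290) + (0)·(-289) + 0·204 + 0·149 + 1·829 = 249
  c_2 = (0)·(-202) + (-1)·(-657) + (1)·(-384) + 1·290 + (-1)·(-289) + 1·204 + 0·149 + (-1)·(829) = 227
  c_3 = (0)·(-202) + (-2)·(-657) + (2)·(-384) + 1·290 + (-2)·(-289) + 2·204 + 0·149 + (-2)·(829) = 164
  c_4 = (-1)·(-202) + (0)·(-657) + (1)·(-384) + 0·290 + (-1)·(-289) + 0·204 + 0·149 + 0·829 = 107
  c_5 = (0)·(-202) + (0)·(-657) + (-1)·(-384) + 0·290 + (0)·(-289) + (-1)·(204) + 0·149 + 0·829 = 180
  c_6 = (0)·(-202) + (1)·(-657) + (-1)·(-384) + (-1)·(290) + (0)·(-289) + (-1)·(204) + 0·149 + 1·829 = 62
  c_7 = (0)·(-202) + (0)·(-657) + (-1)·(-384) + 0·290 + (0)·(-289) + (-1)·(204) + (-1)·(149) + 0·829 = 31
  c_8 = (-1)·(-202) + (0)·(-657) + (0)·(-384) + 0·290 + (0)·(-289) + 0·204 + 0·149 + 0·829 = 202
Base-7 expansion of each c_i:
  c_1 = 249 = 4·7^0 + 0·7^1 + 5·7^2
  c_2 = 227 = 3·7^0 + 4·7^1 + 4·7^2
  c_3 = 164 = 3·7^0 + 2·7^1 + 3·7^2
  c_4 = 107 = 2·7^0 + 1·7^1 + 2·7^2
  c_5 = 180 = 5·7^0 + 4·7^1 + 3·7^2
  c_6 = 62 = 6·7^0 + 1·7^1 + 1·7^2
  c_7 = 31 = 3·7^0 + 4·7^1
  c_8 = 202 = 6·7^0 + 0·7^1 + 4·7^2
λ_0 = (4, 3, 3, 2, 5, 6, 3, 6)
λ_1 = (0, 4, 2, 1, 4, 1, 4, 0)
λ_2 = (5, 4, 3, 2, 3, 1, 0, 4)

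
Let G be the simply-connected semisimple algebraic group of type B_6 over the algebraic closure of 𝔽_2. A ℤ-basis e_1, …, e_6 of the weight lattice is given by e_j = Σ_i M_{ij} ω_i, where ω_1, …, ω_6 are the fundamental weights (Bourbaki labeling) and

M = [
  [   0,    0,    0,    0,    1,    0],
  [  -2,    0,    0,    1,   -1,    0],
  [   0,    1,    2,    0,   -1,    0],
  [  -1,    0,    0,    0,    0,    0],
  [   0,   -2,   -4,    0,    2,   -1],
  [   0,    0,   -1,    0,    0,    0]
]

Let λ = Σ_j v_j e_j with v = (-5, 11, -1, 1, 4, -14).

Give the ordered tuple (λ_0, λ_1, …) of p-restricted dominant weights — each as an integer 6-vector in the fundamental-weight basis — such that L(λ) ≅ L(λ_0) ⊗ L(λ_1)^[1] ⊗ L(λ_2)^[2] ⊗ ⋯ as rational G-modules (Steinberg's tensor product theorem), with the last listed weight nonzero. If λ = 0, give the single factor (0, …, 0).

((0, 1, 1, 1, 0, 1), (0, 1, 0, 0, 0, 0), (1, 1, 1, 1, 1, 0))

ω-coordinates c = M·v, v = (-5, 11, -1, 1, 4, -14):
  c_1 = (0)·(-5) + (0)·(11) + (0)·(-1) + (0)·(1) + (1)·(4) + (0)·(-14) = 4
  c_2 = (-2)·(-5) + (0)·(11) + (0)·(-1) + (1)·(1) + (-1)·(4) + (0)·(-14) = 7
  c_3 = (0)·(-5) + (1)·(11) + (2)·(-1) + (0)·(1) + (-1)·(4) + (0)·(-14) = 5
  c_4 = (-1)·(-5) + (0)·(11) + (0)·(-1) + (0)·(1) + (0)·(4) + (0)·(-14) = 5
  c_5 = (0)·(-5) + (-2)·(11) + (-4)·(-1) + (0)·(1) + (2)·(4) + (-1)·(-14) = 4
  c_6 = (0)·(-5) + (0)·(11) + (-1)·(-1) + (0)·(1) + (0)·(4) + (0)·(-14) = 1
Base-2 expansion of each c_i:
  c_1 = 4 = 0·2^0 + 0·2^1 + 1·2^2
  c_2 = 7 = 1·2^0 + 1·2^1 + 1·2^2
  c_3 = 5 = 1·2^0 + 0·2^1 + 1·2^2
  c_4 = 5 = 1·2^0 + 0·2^1 + 1·2^2
  c_5 = 4 = 0·2^0 + 0·2^1 + 1·2^2
  c_6 = 1 = 1·2^0
λ_0 = (0, 1, 1, 1, 0, 1)
λ_1 = (0, 1, 0, 0, 0, 0)
λ_2 = (1, 1, 1, 1, 1, 0)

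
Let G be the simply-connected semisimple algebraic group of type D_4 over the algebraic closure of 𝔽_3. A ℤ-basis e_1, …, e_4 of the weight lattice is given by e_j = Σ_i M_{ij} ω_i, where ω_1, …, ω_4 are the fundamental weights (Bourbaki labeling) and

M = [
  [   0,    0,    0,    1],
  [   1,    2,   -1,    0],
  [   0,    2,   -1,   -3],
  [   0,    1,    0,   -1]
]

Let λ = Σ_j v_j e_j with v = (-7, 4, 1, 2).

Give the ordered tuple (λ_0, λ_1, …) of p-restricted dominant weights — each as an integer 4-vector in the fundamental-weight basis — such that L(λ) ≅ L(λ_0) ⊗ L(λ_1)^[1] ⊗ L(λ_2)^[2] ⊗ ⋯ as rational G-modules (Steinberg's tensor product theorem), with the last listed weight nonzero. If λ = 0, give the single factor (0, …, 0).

In the fundamental-weight basis, λ has coordinates c = M·v (v = (-7, 4, 1, 2)):
  c_1 = (0)·(-7) + 0·4 + 0·1 + 1·2 = 2
  c_2 = (1)·(-7) + 2·4 + (-1)·(1) + 0·2 = 0
  c_3 = (0)·(-7) + 2·4 + (-1)·(1) + (-3)·(2) = 1
  c_4 = (0)·(-7) + 1·4 + 0·1 + (-1)·(2) = 2
Expand coordinatewise in base 3:
  c_1 = 2 = 2·3^0
  c_2 = 0
  c_3 = 1 = 1·3^0
  c_4 = 2 = 2·3^0
p-restricted factor λ_0 = (2, 0, 1, 2)

((2, 0, 1, 2),)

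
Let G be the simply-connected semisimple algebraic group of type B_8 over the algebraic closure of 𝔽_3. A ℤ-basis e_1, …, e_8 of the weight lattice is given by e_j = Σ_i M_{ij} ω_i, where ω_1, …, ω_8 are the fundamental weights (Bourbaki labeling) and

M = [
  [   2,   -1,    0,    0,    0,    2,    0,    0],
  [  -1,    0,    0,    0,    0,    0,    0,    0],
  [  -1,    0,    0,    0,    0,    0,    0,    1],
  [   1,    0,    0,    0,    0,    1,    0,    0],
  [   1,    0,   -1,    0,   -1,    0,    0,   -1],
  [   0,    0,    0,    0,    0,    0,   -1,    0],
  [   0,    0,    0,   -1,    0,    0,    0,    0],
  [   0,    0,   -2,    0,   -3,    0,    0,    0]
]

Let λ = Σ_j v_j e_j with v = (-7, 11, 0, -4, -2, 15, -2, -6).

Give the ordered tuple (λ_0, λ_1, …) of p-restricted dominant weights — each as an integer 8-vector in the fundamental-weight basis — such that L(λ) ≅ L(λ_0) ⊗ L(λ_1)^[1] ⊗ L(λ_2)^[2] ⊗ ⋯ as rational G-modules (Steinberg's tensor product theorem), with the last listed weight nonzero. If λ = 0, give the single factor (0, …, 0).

ω-coordinates c = M·v, v = (-7, 11, 0, -4, -2, 15, -2, -6):
  c_1 = (2)·(-7) + (-1)·(11) + 0·0 + (0)·(-4) + (0)·(-2) + 2·15 + (0)·(-2) + (0)·(-6) = 5
  c_2 = (-1)·(-7) + 0·11 + 0·0 + (0)·(-4) + (0)·(-2) + 0·15 + (0)·(-2) + (0)·(-6) = 7
  c_3 = (-1)·(-7) + 0·11 + 0·0 + (0)·(-4) + (0)·(-2) + 0·15 + (0)·(-2) + (1)·(-6) = 1
  c_4 = (1)·(-7) + 0·11 + 0·0 + (0)·(-4) + (0)·(-2) + 1·15 + (0)·(-2) + (0)·(-6) = 8
  c_5 = (1)·(-7) + 0·11 + (-1)·(0) + (0)·(-4) + (-1)·(-2) + 0·15 + (0)·(-2) + (-1)·(-6) = 1
  c_6 = (0)·(-7) + 0·11 + 0·0 + (0)·(-4) + (0)·(-2) + 0·15 + (-1)·(-2) + (0)·(-6) = 2
  c_7 = (0)·(-7) + 0·11 + 0·0 + (-1)·(-4) + (0)·(-2) + 0·15 + (0)·(-2) + (0)·(-6) = 4
  c_8 = (0)·(-7) + 0·11 + (-2)·(0) + (0)·(-4) + (-3)·(-2) + 0·15 + (0)·(-2) + (0)·(-6) = 6
Expand coordinatewise in base 3:
  c_1 = 5 = 2·3^0 + 1·3^1
  c_2 = 7 = 1·3^0 + 2·3^1
  c_3 = 1 = 1·3^0
  c_4 = 8 = 2·3^0 + 2·3^1
  c_5 = 1 = 1·3^0
  c_6 = 2 = 2·3^0
  c_7 = 4 = 1·3^0 + 1·3^1
  c_8 = 6 = 0·3^0 + 2·3^1
p-restricted factor λ_0 = (2, 1, 1, 2, 1, 2, 1, 0)
p-restricted factor λ_1 = (1, 2, 0, 2, 0, 0, 1, 2)

((2, 1, 1, 2, 1, 2, 1, 0), (1, 2, 0, 2, 0, 0, 1, 2))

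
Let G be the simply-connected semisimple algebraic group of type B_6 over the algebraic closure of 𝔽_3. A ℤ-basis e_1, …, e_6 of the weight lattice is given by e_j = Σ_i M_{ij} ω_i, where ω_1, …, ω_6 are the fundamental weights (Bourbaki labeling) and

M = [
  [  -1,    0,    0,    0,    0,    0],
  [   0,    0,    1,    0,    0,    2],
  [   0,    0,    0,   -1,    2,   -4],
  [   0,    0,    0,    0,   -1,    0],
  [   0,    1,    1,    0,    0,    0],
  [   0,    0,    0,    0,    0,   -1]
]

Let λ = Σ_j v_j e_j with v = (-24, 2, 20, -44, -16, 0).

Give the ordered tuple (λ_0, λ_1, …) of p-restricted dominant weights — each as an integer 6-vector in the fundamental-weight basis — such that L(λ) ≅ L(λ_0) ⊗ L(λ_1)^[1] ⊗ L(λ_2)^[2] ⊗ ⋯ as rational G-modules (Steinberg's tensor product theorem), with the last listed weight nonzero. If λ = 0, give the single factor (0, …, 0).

((0, 2, 0, 1, 1, 0), (2, 0, 1, 2, 1, 0), (2, 2, 1, 1, 2, 0))

In the fundamental-weight basis, λ has coordinates c = M·v (v = (-24, 2, 20, -44, -16, 0)):
  c_1 = (-1)·(-24) + 0·2 + 0·20 + (0)·(-44) + (0)·(-16) + 0·0 = 24
  c_2 = (0)·(-24) + 0·2 + 1·20 + (0)·(-44) + (0)·(-16) + 2·0 = 20
  c_3 = (0)·(-24) + 0·2 + 0·20 + (-1)·(-44) + (2)·(-16) + (-4)·(0) = 12
  c_4 = (0)·(-24) + 0·2 + 0·20 + (0)·(-44) + (-1)·(-16) + 0·0 = 16
  c_5 = (0)·(-24) + 1·2 + 1·20 + (0)·(-44) + (0)·(-16) + 0·0 = 22
  c_6 = (0)·(-24) + 0·2 + 0·20 + (0)·(-44) + (0)·(-16) + (-1)·(0) = 0
Base-3 expansion of each c_i:
  c_1 = 24 = 0·3^0 + 2·3^1 + 2·3^2
  c_2 = 20 = 2·3^0 + 0·3^1 + 2·3^2
  c_3 = 12 = 0·3^0 + 1·3^1 + 1·3^2
  c_4 = 16 = 1·3^0 + 2·3^1 + 1·3^2
  c_5 = 22 = 1·3^0 + 1·3^1 + 2·3^2
  c_6 = 0
λ_0 = (0, 2, 0, 1, 1, 0)
λ_1 = (2, 0, 1, 2, 1, 0)
λ_2 = (2, 2, 1, 1, 2, 0)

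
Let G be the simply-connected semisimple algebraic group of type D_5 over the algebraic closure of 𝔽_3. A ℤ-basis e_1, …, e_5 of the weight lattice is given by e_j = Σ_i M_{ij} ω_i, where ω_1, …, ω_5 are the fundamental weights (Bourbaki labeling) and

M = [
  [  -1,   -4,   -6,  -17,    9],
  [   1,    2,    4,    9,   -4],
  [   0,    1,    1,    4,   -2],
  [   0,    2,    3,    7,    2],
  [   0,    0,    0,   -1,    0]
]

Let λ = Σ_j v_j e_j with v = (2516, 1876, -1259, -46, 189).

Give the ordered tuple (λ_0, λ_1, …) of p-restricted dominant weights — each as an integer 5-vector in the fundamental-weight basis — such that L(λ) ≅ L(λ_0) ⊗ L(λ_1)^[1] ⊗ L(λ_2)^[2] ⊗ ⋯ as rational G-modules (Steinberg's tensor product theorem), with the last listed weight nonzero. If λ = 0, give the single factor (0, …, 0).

((2, 2, 1, 1, 1), (2, 2, 0, 1, 0), (1, 0, 0, 0, 2), (0, 2, 2, 1, 1))

In the fundamental-weight basis, λ has coordinates c = M·v (v = (2516, 1876, -1259, -46, 189)):
  c_1 = (-1)·(2516) + (-4)·(1876) + (-6)·(-1259) + (-17)·(-46) + (9)·(189) = 17
  c_2 = (1)·(2516) + (2)·(1876) + (4)·(-1259) + (9)·(-46) + (-4)·(189) = 62
  c_3 = (0)·(2516) + (1)·(1876) + (1)·(-1259) + (4)·(-46) + (-2)·(189) = 55
  c_4 = (0)·(2516) + (2)·(1876) + (3)·(-1259) + (7)·(-46) + (2)·(189) = 31
  c_5 = (0)·(2516) + (0)·(1876) + (0)·(-1259) + (-1)·(-46) + (0)·(189) = 46
p = 3; digits c_i = Σ_j d_{ij}·3^j, 0 ≤ d_{ij} < 3:
  c_1 = 17 = 2·3^0 + 2·3^1 + 1·3^2
  c_2 = 62 = 2·3^0 + 2·3^1 + 0·3^2 + 2·3^3
  c_3 = 55 = 1·3^0 + 0·3^1 + 0·3^2 + 2·3^3
  c_4 = 31 = 1·3^0 + 1·3^1 + 0·3^2 + 1·3^3
  c_5 = 46 = 1·3^0 + 0·3^1 + 2·3^2 + 1·3^3
λ_0 = (2, 2, 1, 1, 1)
λ_1 = (2, 2, 0, 1, 0)
λ_2 = (1, 0, 0, 0, 2)
λ_3 = (0, 2, 2, 1, 1)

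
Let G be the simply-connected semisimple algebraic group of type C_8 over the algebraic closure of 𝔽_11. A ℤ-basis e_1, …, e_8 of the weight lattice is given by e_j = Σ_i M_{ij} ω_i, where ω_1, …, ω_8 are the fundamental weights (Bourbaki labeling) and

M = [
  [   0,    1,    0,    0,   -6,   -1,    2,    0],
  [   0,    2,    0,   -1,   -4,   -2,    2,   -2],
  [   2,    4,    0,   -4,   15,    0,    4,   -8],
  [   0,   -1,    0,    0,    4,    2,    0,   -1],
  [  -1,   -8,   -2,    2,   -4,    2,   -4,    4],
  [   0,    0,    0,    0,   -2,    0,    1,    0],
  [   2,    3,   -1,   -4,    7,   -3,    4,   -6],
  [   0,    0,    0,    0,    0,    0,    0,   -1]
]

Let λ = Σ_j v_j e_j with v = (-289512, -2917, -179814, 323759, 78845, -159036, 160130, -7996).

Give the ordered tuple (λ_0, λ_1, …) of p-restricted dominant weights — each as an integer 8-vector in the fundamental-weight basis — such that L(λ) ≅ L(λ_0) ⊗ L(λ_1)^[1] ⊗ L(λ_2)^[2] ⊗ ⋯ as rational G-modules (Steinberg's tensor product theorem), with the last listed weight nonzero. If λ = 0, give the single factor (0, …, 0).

In the fundamental-weight basis, λ has coordinates c = M·v (v = (-289512, -2917, -179814, 323759, 78845, -159036, 160130, -7996)):
  c_1 = 0*-289512 + 1*-2917 + 0*-179814 + 0*323759 + -6*78845 + -1*-159036 + 2*160130 + 0*-7996 = 3309
  c_2 = 0*-289512 + 2*-2917 + 0*-179814 + -1*323759 + -4*78845 + -2*-159036 + 2*160130 + -2*-7996 = 9351
  c_3 = 2*-289512 + 4*-2917 + 0*-179814 + -4*323759 + 15*78845 + 0*-159036 + 4*160130 + -8*-7996 = 1435
  c_4 = 0*-289512 + -1*-2917 + 0*-179814 + 0*323759 + 4*78845 + 2*-159036 + 0*160130 + -1*-7996 = 8221
  c_5 = -1*-289512 + -8*-2917 + -2*-179814 + 2*323759 + -4*78845 + 2*-159036 + -4*160130 + 4*-7996 = 14038
  c_6 = 0*-289512 + 0*-2917 + 0*-179814 + 0*323759 + -2*78845 + 0*-159036 + 1*160130 + 0*-7996 = 2440
  c_7 = 2*-289512 + 3*-2917 + -1*-179814 + -4*323759 + 7*78845 + -3*-159036 + 4*160130 + -6*-7996 = 14522
  c_8 = 0*-289512 + 0*-2917 + 0*-179814 + 0*323759 + 0*78845 + 0*-159036 + 0*160130 + -1*-7996 = 7996
Writing each c_i in base p = 11:
  c_1 = 3309 = 9·11^0 + 3·11^1 + 5·11^2 + 2·11^3
  c_2 = 9351 = 1·11^0 + 3·11^1 + 0·11^2 + 7·11^3
  c_3 = 1435 = 5·11^0 + 9·11^1 + 0·11^2 + 1·11^3
  c_4 = 8221 = 4·11^0 + 10·11^1 + 1·11^2 + 6·11^3
  c_5 = 14038 = 2·11^0 + 0·11^1 + 6·11^2 + 10·11^3
  c_6 = 2440 = 9·11^0 + 1·11^1 + 9·11^2 + 1·11^3
  c_7 = 14522 = 2·11^0 + 0·11^1 + 10·11^2 + 10·11^3
  c_8 = 7996 = 10·11^0 + 0·11^1 + 0·11^2 + 6·11^3
Factor λ_0 = (9, 1, 5, 4, 2, 9, 2, 10)
Factor λ_1 = (3, 3, 9, 10, 0, 1, 0, 0)
Factor λ_2 = (5, 0, 0, 1, 6, 9, 10, 0)
Factor λ_3 = (2, 7, 1, 6, 10, 1, 10, 6)

((9, 1, 5, 4, 2, 9, 2, 10), (3, 3, 9, 10, 0, 1, 0, 0), (5, 0, 0, 1, 6, 9, 10, 0), (2, 7, 1, 6, 10, 1, 10, 6))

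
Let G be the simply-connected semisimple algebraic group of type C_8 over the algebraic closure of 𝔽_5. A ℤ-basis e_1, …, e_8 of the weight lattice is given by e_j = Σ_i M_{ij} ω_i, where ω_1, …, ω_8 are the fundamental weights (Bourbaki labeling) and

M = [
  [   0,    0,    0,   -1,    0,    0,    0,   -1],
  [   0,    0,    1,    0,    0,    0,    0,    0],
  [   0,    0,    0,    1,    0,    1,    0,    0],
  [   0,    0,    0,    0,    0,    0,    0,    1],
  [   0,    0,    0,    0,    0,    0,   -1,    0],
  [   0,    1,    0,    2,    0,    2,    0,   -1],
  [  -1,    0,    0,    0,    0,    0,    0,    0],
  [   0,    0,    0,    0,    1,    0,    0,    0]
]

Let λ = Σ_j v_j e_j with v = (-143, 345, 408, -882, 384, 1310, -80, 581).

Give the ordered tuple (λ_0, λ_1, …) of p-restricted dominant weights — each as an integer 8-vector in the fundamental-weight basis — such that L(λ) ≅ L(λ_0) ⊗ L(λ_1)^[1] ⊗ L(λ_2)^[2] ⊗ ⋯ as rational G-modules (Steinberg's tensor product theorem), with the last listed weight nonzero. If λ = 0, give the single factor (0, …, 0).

((1, 3, 3, 1, 0, 0, 3, 4), (0, 1, 0, 1, 1, 4, 3, 1), (2, 1, 2, 3, 3, 4, 0, 0), (2, 3, 3, 4, 0, 4, 1, 3))

Compute c_i = Σ_j M_{ij} v_j with v = (-143, 345, 408, -882, 384, 1310, -80, 581):
  c_1 = (0)·(-143) + 0·345 + 0·408 + (-1)·(-882) + 0·384 + 0·1310 + (0)·(-80) + (-1)·(581) = 301
  c_2 = (0)·(-143) + 0·345 + 1·408 + (0)·(-882) + 0·384 + 0·1310 + (0)·(-80) + 0·581 = 408
  c_3 = (0)·(-143) + 0·345 + 0·408 + (1)·(-882) + 0·384 + 1·1310 + (0)·(-80) + 0·581 = 428
  c_4 = (0)·(-143) + 0·345 + 0·408 + (0)·(-882) + 0·384 + 0·1310 + (0)·(-80) + 1·581 = 581
  c_5 = (0)·(-143) + 0·345 + 0·408 + (0)·(-882) + 0·384 + 0·1310 + (-1)·(-80) + 0·581 = 80
  c_6 = (0)·(-143) + 1·345 + 0·408 + (2)·(-882) + 0·384 + 2·1310 + (0)·(-80) + (-1)·(581) = 620
  c_7 = (-1)·(-143) + 0·345 + 0·408 + (0)·(-882) + 0·384 + 0·1310 + (0)·(-80) + 0·581 = 143
  c_8 = (0)·(-143) + 0·345 + 0·408 + (0)·(-882) + 1·384 + 0·1310 + (0)·(-80) + 0·581 = 384
Base-5 expansion of each c_i:
  c_1 = 301 = 1·5^0 + 0·5^1 + 2·5^2 + 2·5^3
  c_2 = 408 = 3·5^0 + 1·5^1 + 1·5^2 + 3·5^3
  c_3 = 428 = 3·5^0 + 0·5^1 + 2·5^2 + 3·5^3
  c_4 = 581 = 1·5^0 + 1·5^1 + 3·5^2 + 4·5^3
  c_5 = 80 = 0·5^0 + 1·5^1 + 3·5^2
  c_6 = 620 = 0·5^0 + 4·5^1 + 4·5^2 + 4·5^3
  c_7 = 143 = 3·5^0 + 3·5^1 + 0·5^2 + 1·5^3
  c_8 = 384 = 4·5^0 + 1·5^1 + 0·5^2 + 3·5^3
λ_0 = (1, 3, 3, 1, 0, 0, 3, 4)
λ_1 = (0, 1, 0, 1, 1, 4, 3, 1)
λ_2 = (2, 1, 2, 3, 3, 4, 0, 0)
λ_3 = (2, 3, 3, 4, 0, 4, 1, 3)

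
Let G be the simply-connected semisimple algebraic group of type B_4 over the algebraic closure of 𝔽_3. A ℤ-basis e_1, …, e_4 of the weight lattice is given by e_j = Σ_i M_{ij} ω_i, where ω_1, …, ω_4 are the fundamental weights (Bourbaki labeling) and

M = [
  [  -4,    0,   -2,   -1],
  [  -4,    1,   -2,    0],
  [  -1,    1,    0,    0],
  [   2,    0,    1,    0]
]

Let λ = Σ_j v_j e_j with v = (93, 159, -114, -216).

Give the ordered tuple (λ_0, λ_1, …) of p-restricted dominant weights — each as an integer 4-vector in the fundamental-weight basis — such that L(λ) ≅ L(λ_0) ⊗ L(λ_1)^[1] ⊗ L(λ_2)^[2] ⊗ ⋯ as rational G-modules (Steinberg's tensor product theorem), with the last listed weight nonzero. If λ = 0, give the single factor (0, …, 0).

Change of basis e → ω: c = M·v where v = (93, 159, -114, -216):
  c_1 = (-4)·(93) + 0·159 + (-2)·(-114) + (-1)·(-216) = 72
  c_2 = (-4)·(93) + 1·159 + (-2)·(-114) + (0)·(-216) = 15
  c_3 = (-1)·(93) + 1·159 + (0)·(-114) + (0)·(-216) = 66
  c_4 = 2·93 + 0·159 + (1)·(-114) + (0)·(-216) = 72
Expand coordinatewise in base 3:
  c_1 = 72 = 0·3^0 + 0·3^1 + 2·3^2 + 2·3^3
  c_2 = 15 = 0·3^0 + 2·3^1 + 1·3^2
  c_3 = 66 = 0·3^0 + 1·3^1 + 1·3^2 + 2·3^3
  c_4 = 72 = 0·3^0 + 0·3^1 + 2·3^2 + 2·3^3
Factor λ_0 = (0, 0, 0, 0)
Factor λ_1 = (0, 2, 1, 0)
Factor λ_2 = (2, 1, 1, 2)
Factor λ_3 = (2, 0, 2, 2)

((0, 0, 0, 0), (0, 2, 1, 0), (2, 1, 1, 2), (2, 0, 2, 2))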